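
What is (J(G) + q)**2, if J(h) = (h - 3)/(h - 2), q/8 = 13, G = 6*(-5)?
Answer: 11296321/1024 ≈ 11032.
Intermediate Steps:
G = -30
q = 104 (q = 8*13 = 104)
J(h) = (-3 + h)/(-2 + h)
(J(G) + q)**2 = ((-3 - 30)/(-2 - 30) + 104)**2 = (-33/(-32) + 104)**2 = (-1/32*(-33) + 104)**2 = (33/32 + 104)**2 = (3361/32)**2 = 11296321/1024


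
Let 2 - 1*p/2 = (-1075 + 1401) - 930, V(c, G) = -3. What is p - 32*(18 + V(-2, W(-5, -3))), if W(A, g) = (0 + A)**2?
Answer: 732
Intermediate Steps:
W(A, g) = A**2
p = 1212 (p = 4 - 2*((-1075 + 1401) - 930) = 4 - 2*(326 - 930) = 4 - 2*(-604) = 4 + 1208 = 1212)
p - 32*(18 + V(-2, W(-5, -3))) = 1212 - 32*(18 - 3) = 1212 - 32*15 = 1212 - 1*480 = 1212 - 480 = 732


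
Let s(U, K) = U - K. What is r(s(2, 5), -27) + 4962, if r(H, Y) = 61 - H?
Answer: 5026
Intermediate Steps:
r(s(2, 5), -27) + 4962 = (61 - (2 - 1*5)) + 4962 = (61 - (2 - 5)) + 4962 = (61 - 1*(-3)) + 4962 = (61 + 3) + 4962 = 64 + 4962 = 5026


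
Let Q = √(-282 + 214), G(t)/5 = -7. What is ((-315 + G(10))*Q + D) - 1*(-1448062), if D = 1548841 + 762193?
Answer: 3759096 - 700*I*√17 ≈ 3.7591e+6 - 2886.2*I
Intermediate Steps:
G(t) = -35 (G(t) = 5*(-7) = -35)
Q = 2*I*√17 (Q = √(-68) = 2*I*√17 ≈ 8.2462*I)
D = 2311034
((-315 + G(10))*Q + D) - 1*(-1448062) = ((-315 - 35)*(2*I*√17) + 2311034) - 1*(-1448062) = (-700*I*√17 + 2311034) + 1448062 = (2311034 - 700*I*√17) + 1448062 = 3759096 - 700*I*√17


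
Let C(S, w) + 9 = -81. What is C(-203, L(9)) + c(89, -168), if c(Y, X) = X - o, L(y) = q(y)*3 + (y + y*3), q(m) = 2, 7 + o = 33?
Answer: -284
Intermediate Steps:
o = 26 (o = -7 + 33 = 26)
L(y) = 6 + 4*y (L(y) = 2*3 + (y + y*3) = 6 + (y + 3*y) = 6 + 4*y)
C(S, w) = -90 (C(S, w) = -9 - 81 = -90)
c(Y, X) = -26 + X (c(Y, X) = X - 1*26 = X - 26 = -26 + X)
C(-203, L(9)) + c(89, -168) = -90 + (-26 - 168) = -90 - 194 = -284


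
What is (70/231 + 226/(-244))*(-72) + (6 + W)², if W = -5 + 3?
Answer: 40844/671 ≈ 60.870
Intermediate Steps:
W = -2
(70/231 + 226/(-244))*(-72) + (6 + W)² = (70/231 + 226/(-244))*(-72) + (6 - 2)² = (70*(1/231) + 226*(-1/244))*(-72) + 4² = (10/33 - 113/122)*(-72) + 16 = -2509/4026*(-72) + 16 = 30108/671 + 16 = 40844/671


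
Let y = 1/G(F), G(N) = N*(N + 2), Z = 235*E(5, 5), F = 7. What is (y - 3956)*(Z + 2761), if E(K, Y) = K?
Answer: -326985824/21 ≈ -1.5571e+7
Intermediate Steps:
Z = 1175 (Z = 235*5 = 1175)
G(N) = N*(2 + N)
y = 1/63 (y = 1/(7*(2 + 7)) = 1/(7*9) = 1/63 ≈ 0.015873)
(y - 3956)*(Z + 2761) = (1/63 - 3956)*(1175 + 2761) = -249227/63*3936 = -326985824/21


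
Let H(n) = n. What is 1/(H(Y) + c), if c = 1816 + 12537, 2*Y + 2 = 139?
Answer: 2/28843 ≈ 6.9341e-5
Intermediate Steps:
Y = 137/2 (Y = -1 + (½)*139 = -1 + 139/2 = 137/2 ≈ 68.500)
c = 14353
1/(H(Y) + c) = 1/(137/2 + 14353) = 1/(28843/2) = 2/28843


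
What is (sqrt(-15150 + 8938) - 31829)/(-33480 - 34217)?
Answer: 4547/9671 - 2*I*sqrt(1553)/67697 ≈ 0.47017 - 0.0011643*I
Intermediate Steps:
(sqrt(-15150 + 8938) - 31829)/(-33480 - 34217) = (sqrt(-6212) - 31829)/(-67697) = (2*I*sqrt(1553) - 31829)*(-1/67697) = (-31829 + 2*I*sqrt(1553))*(-1/67697) = 4547/9671 - 2*I*sqrt(1553)/67697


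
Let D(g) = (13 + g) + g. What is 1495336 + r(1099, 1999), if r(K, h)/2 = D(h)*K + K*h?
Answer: 14705316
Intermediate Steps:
D(g) = 13 + 2*g
r(K, h) = 2*K*h + 2*K*(13 + 2*h) (r(K, h) = 2*((13 + 2*h)*K + K*h) = 2*(K*(13 + 2*h) + K*h) = 2*(K*h + K*(13 + 2*h)) = 2*K*h + 2*K*(13 + 2*h))
1495336 + r(1099, 1999) = 1495336 + 2*1099*(13 + 3*1999) = 1495336 + 2*1099*(13 + 5997) = 1495336 + 2*1099*6010 = 1495336 + 13209980 = 14705316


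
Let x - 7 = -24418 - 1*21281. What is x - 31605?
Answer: -77297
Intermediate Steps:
x = -45692 (x = 7 + (-24418 - 1*21281) = 7 + (-24418 - 21281) = 7 - 45699 = -45692)
x - 31605 = -45692 - 31605 = -77297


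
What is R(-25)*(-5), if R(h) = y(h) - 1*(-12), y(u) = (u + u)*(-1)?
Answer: -310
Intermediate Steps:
y(u) = -2*u (y(u) = (2*u)*(-1) = -2*u)
R(h) = 12 - 2*h (R(h) = -2*h - 1*(-12) = -2*h + 12 = 12 - 2*h)
R(-25)*(-5) = (12 - 2*(-25))*(-5) = (12 + 50)*(-5) = 62*(-5) = -310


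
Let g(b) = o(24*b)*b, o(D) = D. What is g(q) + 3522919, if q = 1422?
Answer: 52052935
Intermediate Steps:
g(b) = 24*b**2 (g(b) = (24*b)*b = 24*b**2)
g(q) + 3522919 = 24*1422**2 + 3522919 = 24*2022084 + 3522919 = 48530016 + 3522919 = 52052935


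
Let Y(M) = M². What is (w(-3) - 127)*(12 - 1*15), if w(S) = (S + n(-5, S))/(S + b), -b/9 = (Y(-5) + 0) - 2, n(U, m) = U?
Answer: 13331/35 ≈ 380.89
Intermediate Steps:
b = -207 (b = -9*(((-5)² + 0) - 2) = -9*((25 + 0) - 2) = -9*(25 - 2) = -9*23 = -207)
w(S) = (-5 + S)/(-207 + S) (w(S) = (S - 5)/(S - 207) = (-5 + S)/(-207 + S))
(w(-3) - 127)*(12 - 1*15) = ((-5 - 3)/(-207 - 3) - 127)*(12 - 1*15) = (-8/(-210) - 127)*(12 - 15) = (-1/210*(-8) - 127)*(-3) = (4/105 - 127)*(-3) = -13331/105*(-3) = 13331/35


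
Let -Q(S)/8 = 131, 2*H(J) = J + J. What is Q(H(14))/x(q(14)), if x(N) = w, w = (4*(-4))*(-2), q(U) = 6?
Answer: -131/4 ≈ -32.750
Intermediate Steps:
H(J) = J (H(J) = (J + J)/2 = (2*J)/2 = J)
w = 32 (w = -16*(-2) = 32)
x(N) = 32
Q(S) = -1048 (Q(S) = -8*131 = -1048)
Q(H(14))/x(q(14)) = -1048/32 = -1048*1/32 = -131/4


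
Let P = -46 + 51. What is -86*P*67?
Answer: -28810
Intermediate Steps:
P = 5
-86*P*67 = -86*5*67 = -430*67 = -28810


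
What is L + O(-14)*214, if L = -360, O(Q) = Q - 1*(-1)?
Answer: -3142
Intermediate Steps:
O(Q) = 1 + Q (O(Q) = Q + 1 = 1 + Q)
L + O(-14)*214 = -360 + (1 - 14)*214 = -360 - 13*214 = -360 - 2782 = -3142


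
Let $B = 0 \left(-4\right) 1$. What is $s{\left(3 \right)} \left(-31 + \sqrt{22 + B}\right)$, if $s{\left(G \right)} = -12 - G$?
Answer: $465 - 15 \sqrt{22} \approx 394.64$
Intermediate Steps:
$B = 0$ ($B = 0 \cdot 1 = 0$)
$s{\left(3 \right)} \left(-31 + \sqrt{22 + B}\right) = \left(-12 - 3\right) \left(-31 + \sqrt{22 + 0}\right) = \left(-12 - 3\right) \left(-31 + \sqrt{22}\right) = - 15 \left(-31 + \sqrt{22}\right) = 465 - 15 \sqrt{22}$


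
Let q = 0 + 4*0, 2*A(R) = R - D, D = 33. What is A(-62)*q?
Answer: 0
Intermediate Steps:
A(R) = -33/2 + R/2 (A(R) = (R - 1*33)/2 = (R - 33)/2 = (-33 + R)/2 = -33/2 + R/2)
q = 0 (q = 0 + 0 = 0)
A(-62)*q = (-33/2 + (½)*(-62))*0 = (-33/2 - 31)*0 = -95/2*0 = 0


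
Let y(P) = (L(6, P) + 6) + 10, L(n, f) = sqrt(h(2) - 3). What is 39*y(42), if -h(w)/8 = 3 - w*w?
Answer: 624 + 39*sqrt(5) ≈ 711.21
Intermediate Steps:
h(w) = -24 + 8*w**2 (h(w) = -8*(3 - w*w) = -8*(3 - w**2) = -24 + 8*w**2)
L(n, f) = sqrt(5) (L(n, f) = sqrt((-24 + 8*2**2) - 3) = sqrt((-24 + 8*4) - 3) = sqrt((-24 + 32) - 3) = sqrt(8 - 3) = sqrt(5))
y(P) = 16 + sqrt(5) (y(P) = (sqrt(5) + 6) + 10 = (6 + sqrt(5)) + 10 = 16 + sqrt(5))
39*y(42) = 39*(16 + sqrt(5)) = 624 + 39*sqrt(5)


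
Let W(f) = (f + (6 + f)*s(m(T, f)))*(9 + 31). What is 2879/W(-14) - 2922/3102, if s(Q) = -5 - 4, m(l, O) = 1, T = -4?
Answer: 358603/1199440 ≈ 0.29898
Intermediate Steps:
s(Q) = -9
W(f) = -2160 - 320*f (W(f) = (f + (6 + f)*(-9))*(9 + 31) = (f + (-54 - 9*f))*40 = (-54 - 8*f)*40 = -2160 - 320*f)
2879/W(-14) - 2922/3102 = 2879/(-2160 - 320*(-14)) - 2922/3102 = 2879/(-2160 + 4480) - 2922*1/3102 = 2879/2320 - 487/517 = 358603/1199440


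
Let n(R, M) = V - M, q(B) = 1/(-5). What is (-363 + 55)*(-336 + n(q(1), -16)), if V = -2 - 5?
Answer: 100716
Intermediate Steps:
V = -7
q(B) = -⅕
n(R, M) = -7 - M
(-363 + 55)*(-336 + n(q(1), -16)) = (-363 + 55)*(-336 + (-7 - 1*(-16))) = -308*(-336 + (-7 + 16)) = -308*(-336 + 9) = -308*(-327) = 100716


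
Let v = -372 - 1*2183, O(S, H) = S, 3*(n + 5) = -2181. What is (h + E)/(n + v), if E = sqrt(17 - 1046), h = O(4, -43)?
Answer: -4/3287 - 7*I*sqrt(21)/3287 ≈ -0.0012169 - 0.0097591*I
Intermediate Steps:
n = -732 (n = -5 + (1/3)*(-2181) = -5 - 727 = -732)
v = -2555 (v = -372 - 2183 = -2555)
h = 4
E = 7*I*sqrt(21) (E = sqrt(-1029) = 7*I*sqrt(21) ≈ 32.078*I)
(h + E)/(n + v) = (4 + 7*I*sqrt(21))/(-732 - 2555) = (4 + 7*I*sqrt(21))/(-3287) = (4 + 7*I*sqrt(21))*(-1/3287) = -4/3287 - 7*I*sqrt(21)/3287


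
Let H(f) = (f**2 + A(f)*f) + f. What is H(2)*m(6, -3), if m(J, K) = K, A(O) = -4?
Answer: 6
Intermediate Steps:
H(f) = f**2 - 3*f (H(f) = (f**2 - 4*f) + f = f**2 - 3*f)
H(2)*m(6, -3) = (2*(-3 + 2))*(-3) = (2*(-1))*(-3) = -2*(-3) = 6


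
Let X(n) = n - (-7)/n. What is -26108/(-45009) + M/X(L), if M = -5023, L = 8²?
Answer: -14362012124/184671927 ≈ -77.770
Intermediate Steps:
L = 64
X(n) = n + 7/n
-26108/(-45009) + M/X(L) = -26108/(-45009) - 5023/(64 + 7/64) = -26108*(-1/45009) - 5023/(64 + 7*(1/64)) = 26108/45009 - 5023/(64 + 7/64) = 26108/45009 - 5023/4103/64 = 26108/45009 - 5023*64/4103 = 26108/45009 - 321472/4103 = -14362012124/184671927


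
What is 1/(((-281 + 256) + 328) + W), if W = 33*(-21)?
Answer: -1/390 ≈ -0.0025641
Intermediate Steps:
W = -693
1/(((-281 + 256) + 328) + W) = 1/(((-281 + 256) + 328) - 693) = 1/((-25 + 328) - 693) = 1/(303 - 693) = 1/(-390) = -1/390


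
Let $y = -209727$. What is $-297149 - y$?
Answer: $-87422$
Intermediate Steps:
$-297149 - y = -297149 - -209727 = -297149 + 209727 = -87422$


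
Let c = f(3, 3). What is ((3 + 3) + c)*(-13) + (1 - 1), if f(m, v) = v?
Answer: -117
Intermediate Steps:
c = 3
((3 + 3) + c)*(-13) + (1 - 1) = ((3 + 3) + 3)*(-13) + (1 - 1) = (6 + 3)*(-13) + 0 = 9*(-13) + 0 = -117 + 0 = -117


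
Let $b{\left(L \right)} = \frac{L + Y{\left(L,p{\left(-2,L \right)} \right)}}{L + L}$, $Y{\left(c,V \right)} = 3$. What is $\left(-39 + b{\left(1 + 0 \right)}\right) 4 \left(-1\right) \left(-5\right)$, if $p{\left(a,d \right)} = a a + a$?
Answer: $-740$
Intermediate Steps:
$p{\left(a,d \right)} = a + a^{2}$ ($p{\left(a,d \right)} = a^{2} + a = a + a^{2}$)
$b{\left(L \right)} = \frac{3 + L}{2 L}$ ($b{\left(L \right)} = \frac{L + 3}{L + L} = \frac{3 + L}{2 L}$)
$\left(-39 + b{\left(1 + 0 \right)}\right) 4 \left(-1\right) \left(-5\right) = \left(-39 + \frac{3 + \left(1 + 0\right)}{2 \left(1 + 0\right)}\right) 4 \left(-1\right) \left(-5\right) = \left(-39 + \frac{3 + 1}{2 \cdot 1}\right) \left(\left(-4\right) \left(-5\right)\right) = \left(-39 + \frac{1}{2} \cdot 1 \cdot 4\right) 20 = \left(-39 + 2\right) 20 = \left(-37\right) 20 = -740$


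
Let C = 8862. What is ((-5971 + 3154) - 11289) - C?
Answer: -22968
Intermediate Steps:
((-5971 + 3154) - 11289) - C = ((-5971 + 3154) - 11289) - 1*8862 = (-2817 - 11289) - 8862 = -14106 - 8862 = -22968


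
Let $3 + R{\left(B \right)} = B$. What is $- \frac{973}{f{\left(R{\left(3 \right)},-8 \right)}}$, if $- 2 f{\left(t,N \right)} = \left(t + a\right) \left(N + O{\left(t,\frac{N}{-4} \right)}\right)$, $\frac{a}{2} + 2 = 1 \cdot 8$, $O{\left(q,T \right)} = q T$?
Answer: $- \frac{973}{48} \approx -20.271$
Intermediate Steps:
$R{\left(B \right)} = -3 + B$
$O{\left(q,T \right)} = T q$
$a = 12$ ($a = -4 + 2 \cdot 1 \cdot 8 = -4 + 2 \cdot 8 = -4 + 16 = 12$)
$f{\left(t,N \right)} = - \frac{\left(12 + t\right) \left(N - \frac{N t}{4}\right)}{2}$ ($f{\left(t,N \right)} = - \frac{\left(t + 12\right) \left(N + \frac{N}{-4} t\right)}{2} = - \frac{\left(12 + t\right) \left(N + N \left(- \frac{1}{4}\right) t\right)}{2} = - \frac{\left(12 + t\right) \left(N + - \frac{N}{4} t\right)}{2} = - \frac{\left(12 + t\right) \left(N - \frac{N t}{4}\right)}{2}$)
$- \frac{973}{f{\left(R{\left(3 \right)},-8 \right)}} = - \frac{973}{\frac{1}{8} \left(-8\right) \left(-48 + \left(-3 + 3\right)^{2} + 8 \left(-3 + 3\right)\right)} = - \frac{973}{\frac{1}{8} \left(-8\right) \left(-48 + 0^{2} + 8 \cdot 0\right)} = - \frac{973}{\frac{1}{8} \left(-8\right) \left(-48 + 0 + 0\right)} = - \frac{973}{\frac{1}{8} \left(-8\right) \left(-48\right)} = - \frac{973}{48}$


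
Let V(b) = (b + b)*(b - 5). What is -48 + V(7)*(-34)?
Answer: -1000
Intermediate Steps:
V(b) = 2*b*(-5 + b) (V(b) = (2*b)*(-5 + b) = 2*b*(-5 + b))
-48 + V(7)*(-34) = -48 + (2*7*(-5 + 7))*(-34) = -48 + (2*7*2)*(-34) = -48 + 28*(-34) = -48 - 952 = -1000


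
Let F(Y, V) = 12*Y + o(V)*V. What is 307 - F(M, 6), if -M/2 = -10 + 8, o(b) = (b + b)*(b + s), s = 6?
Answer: -605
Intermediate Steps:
o(b) = 2*b*(6 + b) (o(b) = (b + b)*(b + 6) = (2*b)*(6 + b) = 2*b*(6 + b))
M = 4 (M = -2*(-10 + 8) = -2*(-2) = 4)
F(Y, V) = 12*Y + 2*V²*(6 + V) (F(Y, V) = 12*Y + (2*V*(6 + V))*V = 12*Y + 2*V²*(6 + V))
307 - F(M, 6) = 307 - (12*4 + 2*6²*(6 + 6)) = 307 - (48 + 2*36*12) = 307 - (48 + 864) = 307 - 1*912 = 307 - 912 = -605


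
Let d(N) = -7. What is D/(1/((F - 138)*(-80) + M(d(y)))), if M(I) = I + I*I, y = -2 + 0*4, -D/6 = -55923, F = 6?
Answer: 3557373876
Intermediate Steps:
D = 335538 (D = -6*(-55923) = 335538)
y = -2 (y = -2 + 0 = -2)
M(I) = I + I**2
D/(1/((F - 138)*(-80) + M(d(y)))) = 335538/(1/((6 - 138)*(-80) - 7*(1 - 7))) = 335538/(1/(-132*(-80) - 7*(-6))) = 335538/(1/(10560 + 42)) = 335538/(1/10602) = 335538*10602 = 3557373876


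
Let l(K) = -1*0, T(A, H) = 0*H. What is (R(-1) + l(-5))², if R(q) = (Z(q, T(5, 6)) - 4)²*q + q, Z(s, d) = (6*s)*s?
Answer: 25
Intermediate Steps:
T(A, H) = 0
Z(s, d) = 6*s²
l(K) = 0
R(q) = q + q*(-4 + 6*q²)² (R(q) = (6*q² - 4)²*q + q = (-4 + 6*q²)²*q + q = q*(-4 + 6*q²)² + q = q + q*(-4 + 6*q²)²)
(R(-1) + l(-5))² = (-(1 + 4*(-2 + 3*(-1)²)²) + 0)² = (-(1 + 4*(-2 + 3*1)²) + 0)² = (-(1 + 4*(-2 + 3)²) + 0)² = (-(1 + 4*1²) + 0)² = (-(1 + 4*1) + 0)² = (-(1 + 4) + 0)² = (-1*5 + 0)² = (-5 + 0)² = (-5)² = 25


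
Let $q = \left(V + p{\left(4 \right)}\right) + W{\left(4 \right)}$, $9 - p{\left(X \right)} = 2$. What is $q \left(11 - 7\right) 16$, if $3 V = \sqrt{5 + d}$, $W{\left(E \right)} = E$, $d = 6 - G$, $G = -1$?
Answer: $704 + \frac{128 \sqrt{3}}{3} \approx 777.9$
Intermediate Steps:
$p{\left(X \right)} = 7$ ($p{\left(X \right)} = 9 - 2 = 7$)
$d = 7$ ($d = 6 - -1 = 6 + 1 = 7$)
$V = \frac{2 \sqrt{3}}{3}$ ($V = \frac{\sqrt{5 + 7}}{3} = \frac{\sqrt{12}}{3} = \frac{2 \sqrt{3}}{3} \approx 1.1547$)
$q = 11 + \frac{2 \sqrt{3}}{3}$ ($q = \left(\frac{2 \sqrt{3}}{3} + 7\right) + 4 = \left(7 + \frac{2 \sqrt{3}}{3}\right) + 4 = 11 + \frac{2 \sqrt{3}}{3} \approx 12.155$)
$q \left(11 - 7\right) 16 = \left(11 + \frac{2 \sqrt{3}}{3}\right) \left(11 - 7\right) 16 = \left(11 + \frac{2 \sqrt{3}}{3}\right) 4 \cdot 16 = \left(44 + \frac{8 \sqrt{3}}{3}\right) 16 = 704 + \frac{128 \sqrt{3}}{3}$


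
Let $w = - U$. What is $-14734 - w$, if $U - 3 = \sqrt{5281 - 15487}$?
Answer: $-14731 + 27 i \sqrt{14} \approx -14731.0 + 101.02 i$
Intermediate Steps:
$U = 3 + 27 i \sqrt{14}$ ($U = 3 + \sqrt{5281 - 15487} = 3 + \sqrt{-10206} = 3 + 27 i \sqrt{14} \approx 3.0 + 101.02 i$)
$w = -3 - 27 i \sqrt{14}$ ($w = - (3 + 27 i \sqrt{14}) = -3 - 27 i \sqrt{14} \approx -3.0 - 101.02 i$)
$-14734 - w = -14734 - \left(-3 - 27 i \sqrt{14}\right) = -14734 + \left(3 + 27 i \sqrt{14}\right) = -14731 + 27 i \sqrt{14}$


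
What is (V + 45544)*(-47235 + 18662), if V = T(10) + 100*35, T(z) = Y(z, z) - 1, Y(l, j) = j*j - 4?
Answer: -1404048647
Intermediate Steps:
Y(l, j) = -4 + j² (Y(l, j) = j² - 4 = -4 + j²)
T(z) = -5 + z² (T(z) = (-4 + z²) - 1 = -5 + z²)
V = 3595 (V = (-5 + 10²) + 100*35 = (-5 + 100) + 3500 = 95 + 3500 = 3595)
(V + 45544)*(-47235 + 18662) = (3595 + 45544)*(-47235 + 18662) = 49139*(-28573) = -1404048647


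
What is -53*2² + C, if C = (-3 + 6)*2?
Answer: -206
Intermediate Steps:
C = 6 (C = 3*2 = 6)
-53*2² + C = -53*2² + 6 = -53*4 + 6 = -212 + 6 = -206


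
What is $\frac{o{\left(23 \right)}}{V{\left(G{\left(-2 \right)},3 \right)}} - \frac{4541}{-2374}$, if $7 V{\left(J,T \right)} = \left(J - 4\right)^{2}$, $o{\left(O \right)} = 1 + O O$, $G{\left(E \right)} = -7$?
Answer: $\frac{9357001}{287254} \approx 32.574$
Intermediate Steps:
$o{\left(O \right)} = 1 + O^{2}$
$V{\left(J,T \right)} = \frac{\left(-4 + J\right)^{2}}{7}$ ($V{\left(J,T \right)} = \frac{\left(J - 4\right)^{2}}{7} = \frac{\left(-4 + J\right)^{2}}{7}$)
$\frac{o{\left(23 \right)}}{V{\left(G{\left(-2 \right)},3 \right)}} - \frac{4541}{-2374} = \frac{1 + 23^{2}}{\frac{1}{7} \left(-4 - 7\right)^{2}} - \frac{4541}{-2374} = \frac{1 + 529}{\frac{1}{7} \left(-11\right)^{2}} - - \frac{4541}{2374} = \frac{530}{\frac{1}{7} \cdot 121} + \frac{4541}{2374} = \frac{530}{\frac{121}{7}} + \frac{4541}{2374} = 530 \cdot \frac{7}{121} + \frac{4541}{2374} = \frac{3710}{121} + \frac{4541}{2374} = \frac{9357001}{287254}$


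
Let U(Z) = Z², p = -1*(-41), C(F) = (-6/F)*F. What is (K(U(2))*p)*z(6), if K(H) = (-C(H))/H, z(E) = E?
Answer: 369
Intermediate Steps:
C(F) = -6 (C(F) = (-6/F)*F = -6)
p = 41
K(H) = 6/H (K(H) = (-1*(-6))/H = 6/H)
(K(U(2))*p)*z(6) = ((6/(2²))*41)*6 = ((6/4)*41)*6 = ((6*(¼))*41)*6 = ((3/2)*41)*6 = (123/2)*6 = 369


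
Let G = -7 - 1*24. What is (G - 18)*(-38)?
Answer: 1862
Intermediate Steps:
G = -31 (G = -7 - 24 = -31)
(G - 18)*(-38) = (-31 - 18)*(-38) = -49*(-38) = 1862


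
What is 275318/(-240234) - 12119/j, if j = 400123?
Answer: -56536229980/48061574391 ≈ -1.1763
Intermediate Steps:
275318/(-240234) - 12119/j = 275318/(-240234) - 12119/400123 = 275318*(-1/240234) - 12119*1/400123 = -137659/120117 - 12119/400123 = -56536229980/48061574391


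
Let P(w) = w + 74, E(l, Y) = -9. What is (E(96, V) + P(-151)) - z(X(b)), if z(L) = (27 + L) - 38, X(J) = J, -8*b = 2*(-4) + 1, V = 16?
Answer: -607/8 ≈ -75.875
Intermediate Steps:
b = 7/8 (b = -(2*(-4) + 1)/8 = -(-8 + 1)/8 = -⅛*(-7) = 7/8 ≈ 0.87500)
P(w) = 74 + w
z(L) = -11 + L
(E(96, V) + P(-151)) - z(X(b)) = (-9 + (74 - 151)) - (-11 + 7/8) = (-9 - 77) - 1*(-81/8) = -86 + 81/8 = -607/8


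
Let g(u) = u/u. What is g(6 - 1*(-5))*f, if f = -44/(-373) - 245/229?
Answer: -81309/85417 ≈ -0.95191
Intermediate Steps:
g(u) = 1
f = -81309/85417 (f = -44*(-1/373) - 245*1/229 = 44/373 - 245/229 = -81309/85417 ≈ -0.95191)
g(6 - 1*(-5))*f = 1*(-81309/85417) = -81309/85417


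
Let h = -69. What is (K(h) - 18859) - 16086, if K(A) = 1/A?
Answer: -2411206/69 ≈ -34945.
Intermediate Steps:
(K(h) - 18859) - 16086 = (1/(-69) - 18859) - 16086 = (-1/69 - 18859) - 16086 = -1301272/69 - 16086 = -2411206/69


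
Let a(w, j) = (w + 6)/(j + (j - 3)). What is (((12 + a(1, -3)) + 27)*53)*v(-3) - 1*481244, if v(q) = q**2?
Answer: -463012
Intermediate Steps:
a(w, j) = (6 + w)/(-3 + 2*j) (a(w, j) = (6 + w)/(j + (-3 + j)) = (6 + w)/(-3 + 2*j))
(((12 + a(1, -3)) + 27)*53)*v(-3) - 1*481244 = (((12 + (6 + 1)/(-3 + 2*(-3))) + 27)*53)*(-3)**2 - 1*481244 = (((12 + 7/(-3 - 6)) + 27)*53)*9 - 481244 = (((12 + 7/(-9)) + 27)*53)*9 - 481244 = (((12 - 1/9*7) + 27)*53)*9 - 481244 = (((12 - 7/9) + 27)*53)*9 - 481244 = ((101/9 + 27)*53)*9 - 481244 = ((344/9)*53)*9 - 481244 = (18232/9)*9 - 481244 = 18232 - 481244 = -463012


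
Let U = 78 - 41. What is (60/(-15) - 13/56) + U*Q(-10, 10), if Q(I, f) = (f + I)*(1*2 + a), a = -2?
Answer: -237/56 ≈ -4.2321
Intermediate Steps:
U = 37
Q(I, f) = 0 (Q(I, f) = (f + I)*(1*2 - 2) = (I + f)*(2 - 2) = (I + f)*0 = 0)
(60/(-15) - 13/56) + U*Q(-10, 10) = (60/(-15) - 13/56) + 37*0 = (60*(-1/15) - 13*1/56) + 0 = (-4 - 13/56) + 0 = -237/56 + 0 = -237/56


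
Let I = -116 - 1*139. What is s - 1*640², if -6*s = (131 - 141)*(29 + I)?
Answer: -1229930/3 ≈ -4.0998e+5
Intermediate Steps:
I = -255 (I = -116 - 139 = -255)
s = -1130/3 (s = -(131 - 141)*(29 - 255)/6 = -(-5)*(-226)/3 = -⅙*2260 = -1130/3 ≈ -376.67)
s - 1*640² = -1130/3 - 1*640² = -1130/3 - 1*409600 = -1130/3 - 409600 = -1229930/3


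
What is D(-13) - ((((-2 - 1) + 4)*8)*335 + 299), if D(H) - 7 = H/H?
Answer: -2971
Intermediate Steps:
D(H) = 8 (D(H) = 7 + H/H = 7 + 1 = 8)
D(-13) - ((((-2 - 1) + 4)*8)*335 + 299) = 8 - ((((-2 - 1) + 4)*8)*335 + 299) = 8 - (((-3 + 4)*8)*335 + 299) = 8 - ((1*8)*335 + 299) = 8 - (8*335 + 299) = 8 - (2680 + 299) = 8 - 1*2979 = 8 - 2979 = -2971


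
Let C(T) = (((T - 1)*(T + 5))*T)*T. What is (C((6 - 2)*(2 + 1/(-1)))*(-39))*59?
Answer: -994032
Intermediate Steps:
C(T) = T²*(-1 + T)*(5 + T) (C(T) = (((-1 + T)*(5 + T))*T)*T = (T*(-1 + T)*(5 + T))*T = T²*(-1 + T)*(5 + T))
(C((6 - 2)*(2 + 1/(-1)))*(-39))*59 = ((((6 - 2)*(2 + 1/(-1)))²*(-5 + ((6 - 2)*(2 + 1/(-1)))² + 4*((6 - 2)*(2 + 1/(-1)))))*(-39))*59 = (((4*(2 - 1))²*(-5 + (4*(2 - 1))² + 4*(4*(2 - 1))))*(-39))*59 = (((4*1)²*(-5 + (4*1)² + 4*(4*1)))*(-39))*59 = ((4²*(-5 + 4² + 4*4))*(-39))*59 = ((16*(-5 + 16 + 16))*(-39))*59 = ((16*27)*(-39))*59 = (432*(-39))*59 = -16848*59 = -994032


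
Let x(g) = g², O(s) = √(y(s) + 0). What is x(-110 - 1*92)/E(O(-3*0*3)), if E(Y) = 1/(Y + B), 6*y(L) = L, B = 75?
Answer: 3060300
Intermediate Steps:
y(L) = L/6
O(s) = √6*√s/6 (O(s) = √(s/6 + 0) = √(s/6) = √6*√s/6)
E(Y) = 1/(75 + Y) (E(Y) = 1/(Y + 75) = 1/(75 + Y))
x(-110 - 1*92)/E(O(-3*0*3)) = (-110 - 1*92)²/(1/(75 + √6*√(-3*0*3)/6)) = (-110 - 92)²/(1/(75 + √6*√(0*3)/6)) = (-202)²/(1/(75 + √6*√0/6)) = 40804/(1/(75 + (⅙)*√6*0)) = 40804/(1/(75 + 0)) = 40804/(1/75) = 40804*75 = 3060300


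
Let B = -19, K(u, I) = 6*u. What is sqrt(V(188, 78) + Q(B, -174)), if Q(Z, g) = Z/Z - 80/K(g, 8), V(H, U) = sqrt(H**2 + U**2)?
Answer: sqrt(8149 + 15138*sqrt(10357))/87 ≈ 14.304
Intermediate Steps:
Q(Z, g) = 1 - 40/(3*g) (Q(Z, g) = Z/Z - 80*1/(6*g) = 1 - 40/(3*g))
sqrt(V(188, 78) + Q(B, -174)) = sqrt(sqrt(188**2 + 78**2) + (-40/3 - 174)/(-174)) = sqrt(sqrt(35344 + 6084) - 1/174*(-562/3)) = sqrt(sqrt(41428) + 281/261) = sqrt(2*sqrt(10357) + 281/261) = sqrt(281/261 + 2*sqrt(10357))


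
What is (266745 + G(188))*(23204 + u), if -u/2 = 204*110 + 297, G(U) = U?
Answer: -5944597910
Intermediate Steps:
u = -45474 (u = -2*(204*110 + 297) = -2*(22440 + 297) = -2*22737 = -45474)
(266745 + G(188))*(23204 + u) = (266745 + 188)*(23204 - 45474) = 266933*(-22270) = -5944597910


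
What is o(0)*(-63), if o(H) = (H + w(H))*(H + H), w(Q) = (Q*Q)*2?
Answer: 0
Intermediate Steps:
w(Q) = 2*Q**2 (w(Q) = Q**2*2 = 2*Q**2)
o(H) = 2*H*(H + 2*H**2) (o(H) = (H + 2*H**2)*(H + H) = (H + 2*H**2)*(2*H) = 2*H*(H + 2*H**2))
o(0)*(-63) = (0**2*(2 + 4*0))*(-63) = (0*(2 + 0))*(-63) = (0*2)*(-63) = 0*(-63) = 0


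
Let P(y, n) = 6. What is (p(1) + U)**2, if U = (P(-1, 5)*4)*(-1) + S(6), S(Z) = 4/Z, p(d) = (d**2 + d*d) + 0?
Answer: 4096/9 ≈ 455.11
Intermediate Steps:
p(d) = 2*d**2 (p(d) = (d**2 + d**2) + 0 = 2*d**2 + 0 = 2*d**2)
U = -70/3 (U = (6*4)*(-1) + 4/6 = 24*(-1) + 4*(1/6) = -24 + 2/3 = -70/3 ≈ -23.333)
(p(1) + U)**2 = (2*1**2 - 70/3)**2 = (2*1 - 70/3)**2 = (2 - 70/3)**2 = (-64/3)**2 = 4096/9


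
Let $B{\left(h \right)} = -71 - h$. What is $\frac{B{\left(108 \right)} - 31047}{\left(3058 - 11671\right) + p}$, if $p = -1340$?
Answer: $\frac{31226}{9953} \approx 3.1373$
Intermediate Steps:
$\frac{B{\left(108 \right)} - 31047}{\left(3058 - 11671\right) + p} = \frac{\left(-71 - 108\right) - 31047}{\left(3058 - 11671\right) - 1340} = \frac{-179 - 31047}{-8613 - 1340} = - \frac{31226}{-9953} = \left(-31226\right) \left(- \frac{1}{9953}\right) = \frac{31226}{9953}$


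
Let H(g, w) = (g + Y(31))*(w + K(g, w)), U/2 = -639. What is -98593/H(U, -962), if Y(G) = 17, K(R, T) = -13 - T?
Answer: -98593/16393 ≈ -6.0143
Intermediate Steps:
U = -1278 (U = 2*(-639) = -1278)
H(g, w) = -221 - 13*g (H(g, w) = (g + 17)*(w + (-13 - w)) = (17 + g)*(-13) = -221 - 13*g)
-98593/H(U, -962) = -98593/(-221 - 13*(-1278)) = -98593/(-221 + 16614) = -98593/16393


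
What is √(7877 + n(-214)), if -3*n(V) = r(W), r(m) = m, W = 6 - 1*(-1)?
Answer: 2*√17718/3 ≈ 88.739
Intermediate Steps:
W = 7 (W = 6 + 1 = 7)
n(V) = -7/3 (n(V) = -⅓*7 = -7/3)
√(7877 + n(-214)) = √(7877 - 7/3) = √(23624/3) = 2*√17718/3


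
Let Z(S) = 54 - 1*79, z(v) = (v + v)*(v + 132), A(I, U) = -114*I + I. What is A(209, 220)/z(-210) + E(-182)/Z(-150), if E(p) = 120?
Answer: -36173/6552 ≈ -5.5209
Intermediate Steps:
A(I, U) = -113*I
z(v) = 2*v*(132 + v) (z(v) = (2*v)*(132 + v) = 2*v*(132 + v))
Z(S) = -25 (Z(S) = 54 - 79 = -25)
A(209, 220)/z(-210) + E(-182)/Z(-150) = (-113*209)/((2*(-210)*(132 - 210))) + 120/(-25) = -23617/(2*(-210)*(-78)) + 120*(-1/25) = -23617/32760 - 24/5 = -36173/6552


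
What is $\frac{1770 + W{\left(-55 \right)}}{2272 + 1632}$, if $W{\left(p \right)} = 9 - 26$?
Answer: $\frac{1753}{3904} \approx 0.44903$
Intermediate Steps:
$W{\left(p \right)} = -17$ ($W{\left(p \right)} = 9 - 26 = -17$)
$\frac{1770 + W{\left(-55 \right)}}{2272 + 1632} = \frac{1770 - 17}{2272 + 1632} = \frac{1753}{3904}$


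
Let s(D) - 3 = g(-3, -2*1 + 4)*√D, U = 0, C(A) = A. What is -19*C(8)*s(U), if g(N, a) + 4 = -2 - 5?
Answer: -456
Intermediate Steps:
g(N, a) = -11 (g(N, a) = -4 + (-2 - 5) = -4 - 7 = -11)
s(D) = 3 - 11*√D
-19*C(8)*s(U) = -152*(3 - 11*√0) = -152*(3 - 11*0) = -152*(3 + 0) = -152*3 = -19*24 = -456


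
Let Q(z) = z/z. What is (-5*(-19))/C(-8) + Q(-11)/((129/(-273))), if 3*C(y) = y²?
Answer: 6431/2752 ≈ 2.3368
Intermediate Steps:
Q(z) = 1
C(y) = y²/3
(-5*(-19))/C(-8) + Q(-11)/((129/(-273))) = (-5*(-19))/(((⅓)*(-8)²)) + 1/(129/(-273)) = 95/(((⅓)*64)) + 1/(129*(-1/273)) = 95/(64/3) + 1/(-43/91) = 95*(3/64) + 1*(-91/43) = 285/64 - 91/43 = 6431/2752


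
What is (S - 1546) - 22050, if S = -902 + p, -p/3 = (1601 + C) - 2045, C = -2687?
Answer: -15105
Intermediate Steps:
p = 9393 (p = -3*((1601 - 2687) - 2045) = -3*(-1086 - 2045) = -3*(-3131) = 9393)
S = 8491 (S = -902 + 9393 = 8491)
(S - 1546) - 22050 = (8491 - 1546) - 22050 = 6945 - 22050 = -15105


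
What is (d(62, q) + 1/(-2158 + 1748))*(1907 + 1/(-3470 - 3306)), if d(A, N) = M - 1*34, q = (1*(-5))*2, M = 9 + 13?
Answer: -9084047193/396880 ≈ -22889.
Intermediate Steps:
M = 22
q = -10 (q = -5*2 = -10)
d(A, N) = -12 (d(A, N) = 22 - 1*34 = 22 - 34 = -12)
(d(62, q) + 1/(-2158 + 1748))*(1907 + 1/(-3470 - 3306)) = (-12 + 1/(-2158 + 1748))*(1907 + 1/(-3470 - 3306)) = (-12 + 1/(-410))*(1907 + 1/(-6776)) = (-12 - 1/410)*(1907 - 1/6776) = -4921/410*12921831/6776 = -9084047193/396880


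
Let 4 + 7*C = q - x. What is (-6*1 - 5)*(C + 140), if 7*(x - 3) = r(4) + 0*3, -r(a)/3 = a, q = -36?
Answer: -72281/49 ≈ -1475.1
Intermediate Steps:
r(a) = -3*a
x = 9/7 (x = 3 + (-3*4 + 0*3)/7 = 3 + (-12 + 0)/7 = 3 + (1/7)*(-12) = 3 - 12/7 = 9/7 ≈ 1.2857)
C = -289/49 (C = -4/7 + (-36 - 1*9/7)/7 = -4/7 + (-36 - 9/7)/7 = -4/7 + (1/7)*(-261/7) = -4/7 - 261/49 = -289/49 ≈ -5.8980)
(-6*1 - 5)*(C + 140) = (-6*1 - 5)*(-289/49 + 140) = (-6 - 5)*(6571/49) = -11*6571/49 = -72281/49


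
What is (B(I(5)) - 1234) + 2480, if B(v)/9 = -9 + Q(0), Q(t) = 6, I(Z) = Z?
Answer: 1219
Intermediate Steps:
B(v) = -27 (B(v) = 9*(-9 + 6) = 9*(-3) = -27)
(B(I(5)) - 1234) + 2480 = (-27 - 1234) + 2480 = -1261 + 2480 = 1219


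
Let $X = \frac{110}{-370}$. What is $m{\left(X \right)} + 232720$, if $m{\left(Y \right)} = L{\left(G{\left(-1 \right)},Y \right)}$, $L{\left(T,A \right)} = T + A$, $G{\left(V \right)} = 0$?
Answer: $\frac{8610629}{37} \approx 2.3272 \cdot 10^{5}$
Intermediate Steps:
$X = - \frac{11}{37}$ ($X = 110 \left(- \frac{1}{370}\right) = - \frac{11}{37} \approx -0.2973$)
$L{\left(T,A \right)} = A + T$
$m{\left(Y \right)} = Y$ ($m{\left(Y \right)} = Y + 0 = Y$)
$m{\left(X \right)} + 232720 = - \frac{11}{37} + 232720 = \frac{8610629}{37}$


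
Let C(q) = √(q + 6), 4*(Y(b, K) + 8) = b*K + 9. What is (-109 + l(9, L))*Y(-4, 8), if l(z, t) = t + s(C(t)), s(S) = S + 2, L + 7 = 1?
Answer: 6215/4 ≈ 1553.8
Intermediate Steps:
Y(b, K) = -23/4 + K*b/4 (Y(b, K) = -8 + (b*K + 9)/4 = -8 + (K*b + 9)/4 = -8 + (9 + K*b)/4 = -8 + (9/4 + K*b/4) = -23/4 + K*b/4)
C(q) = √(6 + q)
L = -6 (L = -7 + 1 = -6)
s(S) = 2 + S
l(z, t) = 2 + t + √(6 + t) (l(z, t) = t + (2 + √(6 + t)) = 2 + t + √(6 + t))
(-109 + l(9, L))*Y(-4, 8) = (-109 + (2 - 6 + √(6 - 6)))*(-23/4 + (¼)*8*(-4)) = (-109 + (2 - 6 + √0))*(-23/4 - 8) = (-109 + (2 - 6 + 0))*(-55/4) = (-109 - 4)*(-55/4) = -113*(-55/4) = 6215/4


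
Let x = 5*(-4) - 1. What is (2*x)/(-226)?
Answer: 21/113 ≈ 0.18584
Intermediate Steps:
x = -21 (x = -20 - 1 = -21)
(2*x)/(-226) = (2*(-21))/(-226) = -42*(-1/226) = 21/113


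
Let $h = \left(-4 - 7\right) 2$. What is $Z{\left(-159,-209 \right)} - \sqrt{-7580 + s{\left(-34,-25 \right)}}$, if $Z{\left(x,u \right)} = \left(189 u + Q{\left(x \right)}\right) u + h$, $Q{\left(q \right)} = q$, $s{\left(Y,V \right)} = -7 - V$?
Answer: $8288918 - i \sqrt{7562} \approx 8.2889 \cdot 10^{6} - 86.96 i$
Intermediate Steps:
$h = -22$ ($h = \left(-11\right) 2 = -22$)
$Z{\left(x,u \right)} = -22 + u \left(x + 189 u\right)$ ($Z{\left(x,u \right)} = \left(189 u + x\right) u - 22 = \left(x + 189 u\right) u - 22 = u \left(x + 189 u\right) - 22 = -22 + u \left(x + 189 u\right)$)
$Z{\left(-159,-209 \right)} - \sqrt{-7580 + s{\left(-34,-25 \right)}} = \left(-22 + 189 \left(-209\right)^{2} - -33231\right) - \sqrt{-7580 - -18} = \left(-22 + 189 \cdot 43681 + 33231\right) - \sqrt{-7580 + \left(-7 + 25\right)} = \left(-22 + 8255709 + 33231\right) - \sqrt{-7580 + 18} = 8288918 - \sqrt{-7562} = 8288918 - i \sqrt{7562}$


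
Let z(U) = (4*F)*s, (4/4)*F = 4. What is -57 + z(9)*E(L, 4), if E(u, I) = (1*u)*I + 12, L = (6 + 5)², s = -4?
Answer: -31801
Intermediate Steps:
L = 121 (L = 11² = 121)
F = 4
E(u, I) = 12 + I*u (E(u, I) = u*I + 12 = I*u + 12 = 12 + I*u)
z(U) = -64 (z(U) = (4*4)*(-4) = 16*(-4) = -64)
-57 + z(9)*E(L, 4) = -57 - 64*(12 + 4*121) = -57 - 64*(12 + 484) = -57 - 64*496 = -57 - 31744 = -31801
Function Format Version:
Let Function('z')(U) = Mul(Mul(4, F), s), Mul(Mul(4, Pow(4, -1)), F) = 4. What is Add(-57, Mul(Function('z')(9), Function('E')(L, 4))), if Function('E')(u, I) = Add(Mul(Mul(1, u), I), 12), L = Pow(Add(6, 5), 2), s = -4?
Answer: -31801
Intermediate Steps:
L = 121 (L = Pow(11, 2) = 121)
F = 4
Function('E')(u, I) = Add(12, Mul(I, u)) (Function('E')(u, I) = Add(Mul(u, I), 12) = Add(Mul(I, u), 12) = Add(12, Mul(I, u)))
Function('z')(U) = -64 (Function('z')(U) = Mul(Mul(4, 4), -4) = Mul(16, -4) = -64)
Add(-57, Mul(Function('z')(9), Function('E')(L, 4))) = Add(-57, Mul(-64, Add(12, Mul(4, 121)))) = Add(-57, Mul(-64, Add(12, 484))) = Add(-57, Mul(-64, 496)) = Add(-57, -31744) = -31801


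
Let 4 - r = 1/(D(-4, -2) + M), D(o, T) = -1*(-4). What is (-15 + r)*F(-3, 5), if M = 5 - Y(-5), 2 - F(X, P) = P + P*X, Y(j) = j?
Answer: -930/7 ≈ -132.86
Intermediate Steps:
D(o, T) = 4
F(X, P) = 2 - P - P*X (F(X, P) = 2 - (P + P*X) = 2 + (-P - P*X) = 2 - P - P*X)
M = 10 (M = 5 - 1*(-5) = 5 + 5 = 10)
r = 55/14 (r = 4 - 1/(4 + 10) = 4 - 1/14 = 55/14 ≈ 3.9286)
(-15 + r)*F(-3, 5) = (-15 + 55/14)*(2 - 1*5 - 1*5*(-3)) = -155*(2 - 5 + 15)/14 = -155/14*12 = -930/7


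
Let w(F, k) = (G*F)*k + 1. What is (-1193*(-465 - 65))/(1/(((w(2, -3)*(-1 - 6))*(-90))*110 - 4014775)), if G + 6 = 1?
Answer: -1180153477750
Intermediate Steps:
G = -5 (G = -6 + 1 = -5)
w(F, k) = 1 - 5*F*k (w(F, k) = (-5*F)*k + 1 = -5*F*k + 1 = 1 - 5*F*k)
(-1193*(-465 - 65))/(1/(((w(2, -3)*(-1 - 6))*(-90))*110 - 4014775)) = (-1193*(-465 - 65))/(1/((((1 - 5*2*(-3))*(-1 - 6))*(-90))*110 - 4014775)) = (-1193*(-530))/(1/((((1 + 30)*(-7))*(-90))*110 - 4014775)) = 632290/(1/(((31*(-7))*(-90))*110 - 4014775)) = 632290/(1/(-217*(-90)*110 - 4014775)) = 632290/(1/(19530*110 - 4014775)) = 632290/(1/(2148300 - 4014775)) = 632290/(1/(-1866475)) = 632290/(-1/1866475) = 632290*(-1866475) = -1180153477750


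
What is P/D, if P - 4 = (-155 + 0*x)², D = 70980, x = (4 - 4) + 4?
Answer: 24029/70980 ≈ 0.33853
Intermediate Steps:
x = 4 (x = 0 + 4 = 4)
P = 24029 (P = 4 + (-155 + 0*4)² = 4 + (-155 + 0)² = 4 + (-155)² = 4 + 24025 = 24029)
P/D = 24029/70980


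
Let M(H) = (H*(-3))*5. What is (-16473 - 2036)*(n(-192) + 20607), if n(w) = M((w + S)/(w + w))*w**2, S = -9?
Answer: 4975829997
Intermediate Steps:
M(H) = -15*H (M(H) = -3*H*5 = -15*H)
n(w) = -15*w*(-9 + w)/2 (n(w) = (-15*(w - 9)/(w + w))*w**2 = (-15*(-9 + w)/(2*w))*w**2 = -15*w*(-9 + w)/2)
(-16473 - 2036)*(n(-192) + 20607) = (-16473 - 2036)*((15/2)*(-192)*(9 - 1*(-192)) + 20607) = -18509*((15/2)*(-192)*(9 + 192) + 20607) = -18509*((15/2)*(-192)*201 + 20607) = -18509*(-289440 + 20607) = -18509*(-268833) = 4975829997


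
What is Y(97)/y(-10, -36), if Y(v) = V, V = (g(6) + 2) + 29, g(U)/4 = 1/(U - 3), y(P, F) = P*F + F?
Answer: 97/972 ≈ 0.099794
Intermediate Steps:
y(P, F) = F + F*P (y(P, F) = F*P + F = F + F*P)
g(U) = 4/(-3 + U) (g(U) = 4/(U - 3) = 4/(-3 + U))
V = 97/3 (V = (4/(-3 + 6) + 2) + 29 = (4/3 + 2) + 29 = 10/3 + 29 = 97/3 ≈ 32.333)
Y(v) = 97/3
Y(97)/y(-10, -36) = 97/(3*((-36*(1 - 10)))) = 97/(3*((-36*(-9)))) = (97/3)/324 = (97/3)*(1/324) = 97/972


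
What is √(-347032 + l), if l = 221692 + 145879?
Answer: √20539 ≈ 143.31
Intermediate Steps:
l = 367571
√(-347032 + l) = √(-347032 + 367571) = √20539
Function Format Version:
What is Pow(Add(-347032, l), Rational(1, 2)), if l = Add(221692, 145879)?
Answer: Pow(20539, Rational(1, 2)) ≈ 143.31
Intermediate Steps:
l = 367571
Pow(Add(-347032, l), Rational(1, 2)) = Pow(Add(-347032, 367571), Rational(1, 2)) = Pow(20539, Rational(1, 2))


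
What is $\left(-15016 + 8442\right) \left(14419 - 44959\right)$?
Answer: $200769960$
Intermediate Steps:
$\left(-15016 + 8442\right) \left(14419 - 44959\right) = \left(-6574\right) \left(-30540\right) = 200769960$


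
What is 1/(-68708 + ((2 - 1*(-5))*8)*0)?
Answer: -1/68708 ≈ -1.4554e-5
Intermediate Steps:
1/(-68708 + ((2 - 1*(-5))*8)*0) = 1/(-68708 + ((2 + 5)*8)*0) = 1/(-68708 + (7*8)*0) = 1/(-68708 + 56*0) = 1/(-68708 + 0) = 1/(-68708) = -1/68708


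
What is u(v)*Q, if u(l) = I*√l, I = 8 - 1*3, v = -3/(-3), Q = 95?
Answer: 475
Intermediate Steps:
v = 1 (v = -3*(-⅓) = 1)
I = 5 (I = 8 - 3 = 5)
u(l) = 5*√l
u(v)*Q = (5*√1)*95 = (5*1)*95 = 5*95 = 475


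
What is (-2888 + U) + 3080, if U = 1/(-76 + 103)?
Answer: 5185/27 ≈ 192.04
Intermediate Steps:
U = 1/27 ≈ 0.037037
(-2888 + U) + 3080 = (-2888 + 1/27) + 3080 = -77975/27 + 3080 = 5185/27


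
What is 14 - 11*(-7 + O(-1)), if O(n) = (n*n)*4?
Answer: 47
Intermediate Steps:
O(n) = 4*n² (O(n) = n²*4 = 4*n²)
14 - 11*(-7 + O(-1)) = 14 - 11*(-7 + 4*(-1)²) = 14 - 11*(-7 + 4*1) = 14 - 11*(-7 + 4) = 14 - 11*(-3) = 14 + 33 = 47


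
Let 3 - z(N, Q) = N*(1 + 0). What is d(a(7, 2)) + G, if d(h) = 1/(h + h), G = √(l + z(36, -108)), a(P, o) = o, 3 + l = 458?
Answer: ¼ + √422 ≈ 20.793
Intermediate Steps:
z(N, Q) = 3 - N (z(N, Q) = 3 - N*(1 + 0) = 3 - N)
l = 455 (l = -3 + 458 = 455)
G = √422 (G = √(455 + (3 - 1*36)) = √(455 + (3 - 36)) = √(455 - 33) = √422 ≈ 20.543)
d(h) = 1/(2*h)
d(a(7, 2)) + G = (½)/2 + √422 = (½)*(½) + √422 = ¼ + √422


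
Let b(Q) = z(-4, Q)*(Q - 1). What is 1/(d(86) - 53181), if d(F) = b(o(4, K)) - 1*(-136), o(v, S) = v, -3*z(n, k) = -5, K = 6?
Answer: -1/53040 ≈ -1.8854e-5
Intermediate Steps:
z(n, k) = 5/3 (z(n, k) = -⅓*(-5) = 5/3)
b(Q) = -5/3 + 5*Q/3 (b(Q) = 5*(Q - 1)/3 = 5*(-1 + Q)/3 = -5/3 + 5*Q/3)
d(F) = 141 (d(F) = (-5/3 + (5/3)*4) - 1*(-136) = (-5/3 + 20/3) + 136 = 5 + 136 = 141)
1/(d(86) - 53181) = 1/(141 - 53181) = 1/(-53040) = -1/53040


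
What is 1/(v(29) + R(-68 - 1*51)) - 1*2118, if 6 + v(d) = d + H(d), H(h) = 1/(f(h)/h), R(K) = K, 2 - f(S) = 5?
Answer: -671409/317 ≈ -2118.0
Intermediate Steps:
f(S) = -3 (f(S) = 2 - 1*5 = 2 - 5 = -3)
H(h) = -h/3 (H(h) = 1/(-3/h) = -h/3)
v(d) = -6 + 2*d/3 (v(d) = -6 + (d - d/3) = -6 + 2*d/3)
1/(v(29) + R(-68 - 1*51)) - 1*2118 = 1/((-6 + (⅔)*29) + (-68 - 1*51)) - 1*2118 = 1/((-6 + 58/3) + (-68 - 51)) - 2118 = 1/(40/3 - 119) - 2118 = 1/(-317/3) - 2118 = -3/317 - 2118 = -671409/317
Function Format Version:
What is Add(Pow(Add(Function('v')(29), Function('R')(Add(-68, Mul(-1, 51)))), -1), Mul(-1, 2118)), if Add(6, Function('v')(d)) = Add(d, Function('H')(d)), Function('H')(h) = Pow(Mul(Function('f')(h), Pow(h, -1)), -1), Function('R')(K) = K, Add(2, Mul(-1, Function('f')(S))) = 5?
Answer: Rational(-671409, 317) ≈ -2118.0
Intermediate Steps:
Function('f')(S) = -3 (Function('f')(S) = Add(2, Mul(-1, 5)) = Add(2, -5) = -3)
Function('H')(h) = Mul(Rational(-1, 3), h) (Function('H')(h) = Pow(Mul(-3, Pow(h, -1)), -1) = Mul(Rational(-1, 3), h))
Function('v')(d) = Add(-6, Mul(Rational(2, 3), d)) (Function('v')(d) = Add(-6, Add(d, Mul(Rational(-1, 3), d))) = Add(-6, Mul(Rational(2, 3), d)))
Add(Pow(Add(Function('v')(29), Function('R')(Add(-68, Mul(-1, 51)))), -1), Mul(-1, 2118)) = Add(Pow(Add(Add(-6, Mul(Rational(2, 3), 29)), Add(-68, Mul(-1, 51))), -1), Mul(-1, 2118)) = Add(Pow(Add(Add(-6, Rational(58, 3)), Add(-68, -51)), -1), -2118) = Add(Pow(Add(Rational(40, 3), -119), -1), -2118) = Add(Pow(Rational(-317, 3), -1), -2118) = Add(Rational(-3, 317), -2118) = Rational(-671409, 317)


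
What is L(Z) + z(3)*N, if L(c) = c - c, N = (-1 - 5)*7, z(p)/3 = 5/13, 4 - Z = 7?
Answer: -630/13 ≈ -48.462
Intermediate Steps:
Z = -3 (Z = 4 - 1*7 = 4 - 7 = -3)
z(p) = 15/13 (z(p) = 3*(5/13) = 15/13)
N = -42 (N = -6*7 = -42)
L(c) = 0
L(Z) + z(3)*N = 0 + (15/13)*(-42) = 0 - 630/13 = -630/13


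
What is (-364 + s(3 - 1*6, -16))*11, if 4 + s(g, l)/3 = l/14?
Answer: -29216/7 ≈ -4173.7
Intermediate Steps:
s(g, l) = -12 + 3*l/14 (s(g, l) = -12 + 3*(l/14) = -12 + 3*l/14)
(-364 + s(3 - 1*6, -16))*11 = (-364 + (-12 + (3/14)*(-16)))*11 = (-364 + (-12 - 24/7))*11 = (-364 - 108/7)*11 = -2656/7*11 = -29216/7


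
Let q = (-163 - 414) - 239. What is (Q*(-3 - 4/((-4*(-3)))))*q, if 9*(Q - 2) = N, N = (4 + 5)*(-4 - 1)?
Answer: -8160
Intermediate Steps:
N = -45 (N = 9*(-5) = -45)
Q = -3 (Q = 2 + (⅑)*(-45) = 2 - 5 = -3)
q = -816 (q = -577 - 239 = -816)
(Q*(-3 - 4/((-4*(-3)))))*q = -3*(-3 - 4/((-4*(-3))))*(-816) = -3*(-3 - 4/12)*(-816) = -3*(-3 - 4*1/12)*(-816) = -3*(-3 - ⅓)*(-816) = -3*(-10/3)*(-816) = 10*(-816) = -8160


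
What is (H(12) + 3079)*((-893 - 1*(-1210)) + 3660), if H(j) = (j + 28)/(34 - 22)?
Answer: 36775319/3 ≈ 1.2258e+7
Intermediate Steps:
H(j) = 7/3 + j/12 (H(j) = (28 + j)/12 = (28 + j)*(1/12) = 7/3 + j/12)
(H(12) + 3079)*((-893 - 1*(-1210)) + 3660) = ((7/3 + (1/12)*12) + 3079)*((-893 - 1*(-1210)) + 3660) = ((7/3 + 1) + 3079)*((-893 + 1210) + 3660) = (10/3 + 3079)*(317 + 3660) = (9247/3)*3977 = 36775319/3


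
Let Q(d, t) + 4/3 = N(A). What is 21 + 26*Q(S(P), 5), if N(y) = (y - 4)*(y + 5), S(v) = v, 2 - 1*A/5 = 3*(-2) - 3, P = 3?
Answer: 238639/3 ≈ 79546.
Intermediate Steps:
A = 55 (A = 10 - 5*(3*(-2) - 3) = 10 - 5*(-6 - 3) = 10 - 5*(-9) = 10 + 45 = 55)
N(y) = (-4 + y)*(5 + y)
Q(d, t) = 9176/3 (Q(d, t) = -4/3 + (-20 + 55 + 55²) = -4/3 + (-20 + 55 + 3025) = -4/3 + 3060 = 9176/3)
21 + 26*Q(S(P), 5) = 21 + 26*(9176/3) = 21 + 238576/3 = 238639/3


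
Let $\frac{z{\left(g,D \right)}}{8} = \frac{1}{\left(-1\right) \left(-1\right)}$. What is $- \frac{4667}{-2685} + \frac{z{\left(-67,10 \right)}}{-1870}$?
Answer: $\frac{870581}{502095} \approx 1.7339$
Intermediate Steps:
$z{\left(g,D \right)} = 8$ ($z{\left(g,D \right)} = \frac{8}{\left(-1\right) \left(-1\right)} = \frac{8}{1} = 8 \cdot 1 = 8$)
$- \frac{4667}{-2685} + \frac{z{\left(-67,10 \right)}}{-1870} = - \frac{4667}{-2685} + \frac{8}{-1870} = \left(-4667\right) \left(- \frac{1}{2685}\right) + 8 \left(- \frac{1}{1870}\right) = \frac{4667}{2685} - \frac{4}{935} = \frac{870581}{502095}$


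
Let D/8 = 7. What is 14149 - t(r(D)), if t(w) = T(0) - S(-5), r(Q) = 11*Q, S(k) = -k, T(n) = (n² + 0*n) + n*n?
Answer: 14154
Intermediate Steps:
T(n) = 2*n² (T(n) = (n² + 0) + n² = n² + n² = 2*n²)
D = 56 (D = 8*7 = 56)
t(w) = -5 (t(w) = 2*0² - (-1)*(-5) = 2*0 - 1*5 = 0 - 5 = -5)
14149 - t(r(D)) = 14149 - 1*(-5) = 14149 + 5 = 14154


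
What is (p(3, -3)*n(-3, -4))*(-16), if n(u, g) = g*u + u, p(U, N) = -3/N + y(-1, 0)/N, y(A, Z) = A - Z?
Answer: -192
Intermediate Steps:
p(U, N) = -4/N (p(U, N) = -3/N + (-1 - 1*0)/N = -3/N + (-1 + 0)/N = -3/N - 1/N = -4/N)
n(u, g) = u + g*u
(p(3, -3)*n(-3, -4))*(-16) = ((-4/(-3))*(-3*(1 - 4)))*(-16) = ((-4*(-⅓))*(-3*(-3)))*(-16) = ((4/3)*9)*(-16) = 12*(-16) = -192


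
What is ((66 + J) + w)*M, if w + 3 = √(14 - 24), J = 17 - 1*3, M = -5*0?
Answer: 0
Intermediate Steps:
M = 0
J = 14 (J = 17 - 3 = 14)
w = -3 + I*√10 (w = -3 + √(14 - 24) = -3 + √(-10) = -3 + I*√10 ≈ -3.0 + 3.1623*I)
((66 + J) + w)*M = ((66 + 14) + (-3 + I*√10))*0 = (80 + (-3 + I*√10))*0 = (77 + I*√10)*0 = 0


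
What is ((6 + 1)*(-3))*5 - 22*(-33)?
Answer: 621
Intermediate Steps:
((6 + 1)*(-3))*5 - 22*(-33) = (7*(-3))*5 + 726 = -21*5 + 726 = -105 + 726 = 621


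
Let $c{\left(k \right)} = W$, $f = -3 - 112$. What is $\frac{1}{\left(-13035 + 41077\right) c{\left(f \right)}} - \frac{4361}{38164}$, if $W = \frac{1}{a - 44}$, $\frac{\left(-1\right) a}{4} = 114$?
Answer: $- \frac{10098083}{76442492} \approx -0.1321$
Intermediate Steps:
$a = -456$ ($a = \left(-4\right) 114 = -456$)
$W = - \frac{1}{500}$ ($W = \frac{1}{-456 - 44} = \frac{1}{-500} = - \frac{1}{500} \approx -0.002$)
$f = -115$
$c{\left(k \right)} = - \frac{1}{500}$
$\frac{1}{\left(-13035 + 41077\right) c{\left(f \right)}} - \frac{4361}{38164} = \frac{1}{\left(-13035 + 41077\right) \left(- \frac{1}{500}\right)} - \frac{4361}{38164} = \frac{1}{28042} \left(-500\right) - \frac{623}{5452} = - \frac{250}{14021} - \frac{623}{5452} = - \frac{10098083}{76442492}$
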